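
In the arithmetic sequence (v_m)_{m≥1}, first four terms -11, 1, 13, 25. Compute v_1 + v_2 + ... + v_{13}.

793

Common difference d = 12.
v_m = -11 + (m - 1)·12.
v_{13} = 133; S = 13·(-11 + 133)/2 = 793.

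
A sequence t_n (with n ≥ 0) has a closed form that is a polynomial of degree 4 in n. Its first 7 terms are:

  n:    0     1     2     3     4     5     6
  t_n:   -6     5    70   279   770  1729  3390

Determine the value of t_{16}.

1st diffs: 11, 65, 209, 491, 959, 1661.
2nd diffs: 54, 144, 282, 468, 702.
3rd diffs: 90, 138, 186, 234.
4th diffs: 48, 48, 48 (constant).
So t_n = 2n^4 + 3n^3 + 4n^2 + 2n - 6.
Evaluating at n = 16 gives t_{16} = 144410.

144410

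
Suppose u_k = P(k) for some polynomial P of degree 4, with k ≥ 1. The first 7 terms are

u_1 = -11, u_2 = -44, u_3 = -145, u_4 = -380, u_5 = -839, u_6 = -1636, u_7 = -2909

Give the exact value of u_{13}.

-31295

1st diffs: -33, -101, -235, -459, -797, -1273.
2nd diffs: -68, -134, -224, -338, -476.
3rd diffs: -66, -90, -114, -138.
4th diffs: -24, -24, -24 (constant).
Newton forward-difference form: u_k = -11 + (-33)·C(k-1,1) + (-68)·C(k-1,2) + (-66)·C(k-1,3) + (-24)·C(k-1,4).
At k = 13: k-1 = 12, so u_{13} = -11 - 396 - 4488 - 14520 - 11880 = -31295.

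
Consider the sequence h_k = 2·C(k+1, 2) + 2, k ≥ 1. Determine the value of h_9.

92

C(10, 2) = 45, so h_9 = 92.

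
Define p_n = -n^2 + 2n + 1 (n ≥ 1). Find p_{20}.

-359

p_{20} = -1·20^2 + 2·20 + 1 = -359.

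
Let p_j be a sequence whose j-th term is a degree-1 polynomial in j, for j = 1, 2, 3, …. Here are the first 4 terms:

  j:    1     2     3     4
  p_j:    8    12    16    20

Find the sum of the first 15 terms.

1st diffs: 4, 4, 4 (constant).
So p_j = 4j + 4.
Continuing: …, 24, 28, 32, 36, …, p_{15} = 64.
Summing j = 1..15 (15 terms) gives 540.

540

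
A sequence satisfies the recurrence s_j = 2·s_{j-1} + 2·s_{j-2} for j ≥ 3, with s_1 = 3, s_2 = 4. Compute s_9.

5552

Step forward from the initial values:
s_3 = 14; s_4 = 36; s_5 = 100; s_6 = 272; s_7 = 744; s_8 = 2032; s_9 = 5552.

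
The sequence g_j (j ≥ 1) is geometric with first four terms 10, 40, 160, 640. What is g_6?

10240

Common ratio r = 4.
g_j = 10·4^(j-1).
g_6 = 10·4^5 = 10240.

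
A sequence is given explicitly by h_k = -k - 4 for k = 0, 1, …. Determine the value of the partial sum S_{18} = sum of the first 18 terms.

-225

Over k = 0..17: Σk = 153.
Total = (-1)·153 + (-4)·18 = -225.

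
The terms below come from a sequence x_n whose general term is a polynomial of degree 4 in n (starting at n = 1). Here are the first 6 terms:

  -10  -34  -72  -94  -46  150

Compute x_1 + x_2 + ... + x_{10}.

9488

1st diffs: -24, -38, -22, 48, 196.
2nd diffs: -14, 16, 70, 148.
3rd diffs: 30, 54, 78.
4th diffs: 24, 24 (constant).
So x_n = n^4 - 5n^3 - 2n^2 + 2n - 6.
Continuing: 596, 1418, 2766, 4814.
Summing n = 1..10 (10 terms) gives 9488.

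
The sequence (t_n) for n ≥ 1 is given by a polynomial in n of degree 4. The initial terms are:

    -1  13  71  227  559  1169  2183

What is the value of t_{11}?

13639

1st diffs: 14, 58, 156, 332, 610, 1014.
2nd diffs: 44, 98, 176, 278, 404.
3rd diffs: 54, 78, 102, 126.
4th diffs: 24, 24, 24 (constant).
Newton forward-difference form: t_n = -1 + 14·C(n-1,1) + 44·C(n-1,2) + 54·C(n-1,3) + 24·C(n-1,4).
At n = 11: n-1 = 10, so t_{11} = -1 + 140 + 1980 + 6480 + 5040 = 13639.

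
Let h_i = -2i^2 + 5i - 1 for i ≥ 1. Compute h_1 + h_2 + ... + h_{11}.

Over i = 1..11: Σi = 66, Σi² = 506.
Total = (-2)·506 + (5)·66 + (-1)·11 = -693.

-693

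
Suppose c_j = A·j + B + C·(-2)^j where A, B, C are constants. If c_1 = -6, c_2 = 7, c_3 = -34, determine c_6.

167

Write the equations: A + B - 2C = -6; 2A + B + 4C = 7; 3A + B - 8C = -34.
Subtracting the first from the second: A + 6C = 13.
Subtracting the second from the third: A - 12C = -41.
Solving: C = 3, A = -5, then B = 5.
Therefore c_6 = -30 + 5 + 3·64 = 167.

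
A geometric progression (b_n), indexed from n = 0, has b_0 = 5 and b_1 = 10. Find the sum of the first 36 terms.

343597383675

Common ratio r = 2.
b_n = 5·2^(n-0).
S = 5·(2^36 - 1)/(2 - 1) = 5·(68719476736 - 1)/(1) = 343597383675.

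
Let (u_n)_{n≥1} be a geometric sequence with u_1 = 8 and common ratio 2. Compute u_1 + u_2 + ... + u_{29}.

u_n = 8·2^(n-1).
S = 8·(2^29 - 1)/(2 - 1) = 8·(536870912 - 1)/(1) = 4294967288.

4294967288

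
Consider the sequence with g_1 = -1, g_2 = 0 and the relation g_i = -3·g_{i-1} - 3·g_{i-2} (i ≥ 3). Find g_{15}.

2187

g_3 = 3; g_4 = -9; g_5 = 18; …; g_{12} = 729; g_{13} = -729; g_{14} = 0; g_{15} = 2187.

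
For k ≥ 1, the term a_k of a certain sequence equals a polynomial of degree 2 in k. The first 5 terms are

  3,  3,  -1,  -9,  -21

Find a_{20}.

-681

1st diffs: 0, -4, -8, -12.
2nd diffs: -4, -4, -4 (constant).
Newton forward-difference form: a_k = 3 + (-4)·C(k-1,2).
At k = 20: k-1 = 19, so a_{20} = 3 - 684 = -681.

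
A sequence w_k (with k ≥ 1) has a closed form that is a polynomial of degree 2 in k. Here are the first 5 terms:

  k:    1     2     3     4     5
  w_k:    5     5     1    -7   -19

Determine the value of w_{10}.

1st diffs: 0, -4, -8, -12.
2nd diffs: -4, -4, -4 (constant).
Newton forward-difference form: w_k = 5 + (-4)·C(k-1,2).
At k = 10: k-1 = 9, so w_{10} = 5 - 144 = -139.

-139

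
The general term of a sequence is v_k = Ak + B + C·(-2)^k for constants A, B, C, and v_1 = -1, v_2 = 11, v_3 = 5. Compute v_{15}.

Plug in k = 1, 2, 3: A + B - 2C = -1; 2A + B + 4C = 11; 3A + B - 8C = 5.
Subtracting the first from the second: A + 6C = 12.
Subtracting the second from the third: A - 12C = -6.
Solving: C = 1, A = 6, then B = -5.
Therefore v_{15} = 90 + (-5) + 1·(-32768) = -32683.

-32683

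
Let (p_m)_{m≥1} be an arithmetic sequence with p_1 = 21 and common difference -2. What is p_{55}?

p_m = 21 + (m - 1)·(-2).
p_{55} = 21 + 54·(-2) = -87.

-87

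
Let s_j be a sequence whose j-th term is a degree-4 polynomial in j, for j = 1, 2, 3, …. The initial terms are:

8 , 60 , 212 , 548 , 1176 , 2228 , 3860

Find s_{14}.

1st diffs: 52, 152, 336, 628, 1052, 1632.
2nd diffs: 100, 184, 292, 424, 580.
3rd diffs: 84, 108, 132, 156.
4th diffs: 24, 24, 24 (constant).
So s_j = j^4 + 4j^3 + j^2 + 6j - 4.
Evaluating at j = 14 gives s_{14} = 49668.

49668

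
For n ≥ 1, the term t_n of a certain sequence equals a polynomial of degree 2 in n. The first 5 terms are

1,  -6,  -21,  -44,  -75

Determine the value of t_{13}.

-611

1st diffs: -7, -15, -23, -31.
2nd diffs: -8, -8, -8 (constant).
So t_n = -4n^2 + 5n.
Evaluating at n = 13 gives t_{13} = -611.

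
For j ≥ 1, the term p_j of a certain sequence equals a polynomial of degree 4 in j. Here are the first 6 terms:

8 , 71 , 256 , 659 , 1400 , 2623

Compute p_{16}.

90203

1st diffs: 63, 185, 403, 741, 1223.
2nd diffs: 122, 218, 338, 482.
3rd diffs: 96, 120, 144.
4th diffs: 24, 24 (constant).
Newton forward-difference form: p_j = 8 + 63·C(j-1,1) + 122·C(j-1,2) + 96·C(j-1,3) + 24·C(j-1,4).
At j = 16: j-1 = 15, so p_{16} = 8 + 945 + 12810 + 43680 + 32760 = 90203.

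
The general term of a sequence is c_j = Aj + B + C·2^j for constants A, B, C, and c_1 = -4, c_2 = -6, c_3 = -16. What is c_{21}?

-8388484

Plug in j = 1, 2, 3: A + B + 2C = -4; 2A + B + 4C = -6; 3A + B + 8C = -16.
Subtracting the first from the second: A + 2C = -2.
Subtracting the second from the third: A + 4C = -10.
Solving: C = -4, A = 6, then B = -2.
So c_j = 6·j + (-2) + (-4)·2^j; at j=21 this is -8388484.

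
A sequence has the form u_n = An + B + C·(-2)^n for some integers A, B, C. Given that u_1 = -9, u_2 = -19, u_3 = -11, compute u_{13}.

8133

Plug in n = 1, 2, 3: A + B - 2C = -9; 2A + B + 4C = -19; 3A + B - 8C = -11.
Subtracting the first from the second: A + 6C = -10.
Subtracting the second from the third: A - 12C = 8.
Solving: C = -1, A = -4, then B = -7.
Hence u_{13} = -4·13 + (-7) + (-1)·(-8192) = 8133.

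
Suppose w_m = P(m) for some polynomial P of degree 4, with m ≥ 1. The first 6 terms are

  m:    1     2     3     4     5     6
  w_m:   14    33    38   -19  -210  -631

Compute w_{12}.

-16387

1st diffs: 19, 5, -57, -191, -421.
2nd diffs: -14, -62, -134, -230.
3rd diffs: -48, -72, -96.
4th diffs: -24, -24 (constant).
Newton forward-difference form: w_m = 14 + 19·C(m-1,1) + (-14)·C(m-1,2) + (-48)·C(m-1,3) + (-24)·C(m-1,4).
At m = 12: m-1 = 11, so w_{12} = 14 + 209 - 770 - 7920 - 7920 = -16387.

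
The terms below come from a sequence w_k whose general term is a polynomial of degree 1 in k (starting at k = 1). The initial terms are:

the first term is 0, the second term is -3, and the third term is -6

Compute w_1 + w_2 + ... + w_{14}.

1st diffs: -3, -3 (constant).
So w_k = -3k + 3.
Continuing: …, -9, -12, -15, -18, …, w_{14} = -39.
Summing k = 1..14 (14 terms) gives -273.

-273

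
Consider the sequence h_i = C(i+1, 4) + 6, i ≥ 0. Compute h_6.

C(7, 4) = 35, so h_6 = 41.

41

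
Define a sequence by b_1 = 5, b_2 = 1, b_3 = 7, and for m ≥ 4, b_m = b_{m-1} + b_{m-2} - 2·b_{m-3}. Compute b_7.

-6

b_4 = -2  b_5 = 3  b_6 = -13  b_7 = -6.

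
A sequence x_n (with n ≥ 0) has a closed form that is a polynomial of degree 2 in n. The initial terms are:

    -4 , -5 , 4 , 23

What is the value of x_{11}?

535

1st diffs: -1, 9, 19.
2nd diffs: 10, 10 (constant).
So x_n = 5n^2 - 6n - 4.
Evaluating at n = 11 gives x_{11} = 535.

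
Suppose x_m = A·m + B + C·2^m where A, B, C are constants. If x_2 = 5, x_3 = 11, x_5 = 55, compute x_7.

Plug in m = 2, 3, 5: 2A + B + 4C = 5; 3A + B + 8C = 11; 5A + B + 32C = 55.
Subtracting the first from the second: A + 4C = 6.
Subtracting the second from the third: 2A + 24C = 44.
Solving: C = 2, A = -2, then B = 1.
So x_m = -2·m + 1 + 2·2^m; at m=7 this is 243.

243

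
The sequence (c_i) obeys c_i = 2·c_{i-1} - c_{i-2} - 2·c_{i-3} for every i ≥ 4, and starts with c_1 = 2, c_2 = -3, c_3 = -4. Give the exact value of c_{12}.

Compute successive terms:
c_4 = -9; c_5 = -8; c_6 = 1; c_7 = 28; c_8 = 71; c_9 = 112; c_{10} = 97; c_{11} = -60; c_{12} = -441.

-441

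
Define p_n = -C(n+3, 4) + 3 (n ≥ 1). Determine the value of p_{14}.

C(17, 4) = 2380, so p_{14} = -2377.

-2377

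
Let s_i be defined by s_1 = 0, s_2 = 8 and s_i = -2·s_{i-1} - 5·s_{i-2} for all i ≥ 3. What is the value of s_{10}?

-2872

Step forward from the initial values:
s_3 = -16; s_4 = -8; s_5 = 96; s_6 = -152; s_7 = -176; s_8 = 1112; s_9 = -1344; s_{10} = -2872.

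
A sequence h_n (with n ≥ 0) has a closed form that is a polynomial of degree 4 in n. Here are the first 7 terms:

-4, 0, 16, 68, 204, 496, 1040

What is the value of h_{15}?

1st diffs: 4, 16, 52, 136, 292, 544.
2nd diffs: 12, 36, 84, 156, 252.
3rd diffs: 24, 48, 72, 96.
4th diffs: 24, 24, 24 (constant).
So h_n = n^4 - 2n^3 + 5n^2 - 4.
Evaluating at n = 15 gives h_{15} = 44996.

44996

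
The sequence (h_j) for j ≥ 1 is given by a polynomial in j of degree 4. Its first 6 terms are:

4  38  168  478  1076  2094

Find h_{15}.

1st diffs: 34, 130, 310, 598, 1018.
2nd diffs: 96, 180, 288, 420.
3rd diffs: 84, 108, 132.
4th diffs: 24, 24 (constant).
Newton forward-difference form: h_j = 4 + 34·C(j-1,1) + 96·C(j-1,2) + 84·C(j-1,3) + 24·C(j-1,4).
At j = 15: j-1 = 14, so h_{15} = 4 + 476 + 8736 + 30576 + 24024 = 63816.

63816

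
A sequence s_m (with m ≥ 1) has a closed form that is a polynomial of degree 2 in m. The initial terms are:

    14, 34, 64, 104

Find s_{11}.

664

1st diffs: 20, 30, 40.
2nd diffs: 10, 10 (constant).
So s_m = 5m^2 + 5m + 4.
Evaluating at m = 11 gives s_{11} = 664.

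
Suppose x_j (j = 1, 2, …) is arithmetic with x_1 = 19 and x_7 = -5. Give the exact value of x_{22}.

Common difference d = (-5 - 19) / (7 - 1) = -4.
x_j = 19 + (j - 1)·(-4).
x_{22} = 19 + 21·(-4) = -65.

-65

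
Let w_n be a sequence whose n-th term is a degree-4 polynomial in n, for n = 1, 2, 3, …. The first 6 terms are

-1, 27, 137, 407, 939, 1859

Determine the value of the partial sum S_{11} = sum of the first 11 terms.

51887

1st diffs: 28, 110, 270, 532, 920.
2nd diffs: 82, 160, 262, 388.
3rd diffs: 78, 102, 126.
4th diffs: 24, 24 (constant).
Newton forward-difference form: w_n = -1 + 28·C(n-1,1) + 82·C(n-1,2) + 78·C(n-1,3) + 24·C(n-1,4).
Continuing: …, 3317, 5487, 8567, 12779, …, w_{11} = 18369.
Summing n = 1..11 (11 terms) gives 51887.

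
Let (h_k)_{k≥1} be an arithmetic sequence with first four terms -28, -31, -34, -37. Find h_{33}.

-124

Common difference d = -3.
h_k = -28 + (k - 1)·(-3).
h_{33} = -28 + 32·(-3) = -124.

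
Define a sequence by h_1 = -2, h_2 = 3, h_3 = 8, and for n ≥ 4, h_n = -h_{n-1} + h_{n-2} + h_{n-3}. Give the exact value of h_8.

-27

Applying the relation repeatedly:
h_4 = -7  h_5 = 18  h_6 = -17  h_7 = 28  h_8 = -27.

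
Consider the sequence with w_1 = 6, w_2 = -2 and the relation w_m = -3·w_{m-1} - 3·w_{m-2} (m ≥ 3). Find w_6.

Compute successive terms:
w_3 = -12;  w_4 = 42;  w_5 = -90;  w_6 = 144.

144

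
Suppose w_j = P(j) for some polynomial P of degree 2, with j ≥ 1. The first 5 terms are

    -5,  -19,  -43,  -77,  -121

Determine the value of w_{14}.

-967

1st diffs: -14, -24, -34, -44.
2nd diffs: -10, -10, -10 (constant).
Newton forward-difference form: w_j = -5 + (-14)·C(j-1,1) + (-10)·C(j-1,2).
At j = 14: j-1 = 13, so w_{14} = -5 - 182 - 780 = -967.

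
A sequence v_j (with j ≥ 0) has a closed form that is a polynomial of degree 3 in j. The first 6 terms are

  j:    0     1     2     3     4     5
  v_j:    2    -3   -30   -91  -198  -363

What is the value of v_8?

-1326

1st diffs: -5, -27, -61, -107, -165.
2nd diffs: -22, -34, -46, -58.
3rd diffs: -12, -12, -12 (constant).
Newton forward-difference form: v_j = 2 + (-5)·C(j,1) + (-22)·C(j,2) + (-12)·C(j,3).
At j = 8: j = 8, so v_8 = 2 - 40 - 616 - 672 = -1326.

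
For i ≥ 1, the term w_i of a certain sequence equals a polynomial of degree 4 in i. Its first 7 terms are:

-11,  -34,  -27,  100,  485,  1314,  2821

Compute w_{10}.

1st diffs: -23, 7, 127, 385, 829, 1507.
2nd diffs: 30, 120, 258, 444, 678.
3rd diffs: 90, 138, 186, 234.
4th diffs: 48, 48, 48 (constant).
Newton forward-difference form: w_i = -11 + (-23)·C(i-1,1) + 30·C(i-1,2) + 90·C(i-1,3) + 48·C(i-1,4).
At i = 10: i-1 = 9, so w_{10} = -11 - 207 + 1080 + 7560 + 6048 = 14470.

14470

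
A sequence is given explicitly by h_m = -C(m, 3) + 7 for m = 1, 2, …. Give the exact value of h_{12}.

-213

C(12, 3) = 220, so h_{12} = -213.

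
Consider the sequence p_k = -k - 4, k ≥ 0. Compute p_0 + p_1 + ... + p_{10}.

-99

Over k = 0..10: Σk = 55.
Total = (-1)·55 + (-4)·11 = -99.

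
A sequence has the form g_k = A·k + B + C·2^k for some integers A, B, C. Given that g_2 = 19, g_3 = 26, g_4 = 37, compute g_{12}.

At k = 2, 3, 4: 2A + B + 4C = 19; 3A + B + 8C = 26; 4A + B + 16C = 37.
Subtracting the first from the second: A + 4C = 7.
Subtracting the second from the third: A + 8C = 11.
Solving: C = 1, A = 3, then B = 9.
Therefore g_{12} = 36 + 9 + 1·4096 = 4141.

4141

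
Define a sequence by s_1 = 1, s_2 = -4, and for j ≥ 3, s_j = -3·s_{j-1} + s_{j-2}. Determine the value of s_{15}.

21932293

s_3 = 13;  s_4 = -43;  s_5 = 142;  …;  s_{12} = -608761;  s_{13} = 2010601;  s_{14} = -6640564;  s_{15} = 21932293.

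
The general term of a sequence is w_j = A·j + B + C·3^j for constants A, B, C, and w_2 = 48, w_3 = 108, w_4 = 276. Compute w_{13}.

4783056

Write the equations: 2A + B + 9C = 48; 3A + B + 27C = 108; 4A + B + 81C = 276.
Subtracting the first from the second: A + 18C = 60.
Subtracting the second from the third: A + 54C = 168.
Solving: C = 3, A = 6, then B = 9.
So w_j = 6·j + 9 + 3·3^j; at j=13 this is 4783056.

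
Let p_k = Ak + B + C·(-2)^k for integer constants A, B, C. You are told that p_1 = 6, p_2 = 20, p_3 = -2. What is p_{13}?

The three given values yield: A + B - 2C = 6; 2A + B + 4C = 20; 3A + B - 8C = -2.
Subtracting the first from the second: A + 6C = 14.
Subtracting the second from the third: A - 12C = -22.
Solving: C = 2, A = 2, then B = 8.
Hence p_{13} = 2·13 + 8 + 2·(-8192) = -16350.

-16350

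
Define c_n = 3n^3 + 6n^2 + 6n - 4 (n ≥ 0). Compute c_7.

c_7 = 3·7^3 + 6·7^2 + 6·7 - 4 = 1361.

1361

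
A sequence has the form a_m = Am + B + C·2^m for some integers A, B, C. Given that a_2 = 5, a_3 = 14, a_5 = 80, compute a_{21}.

6291392

Write the equations: 2A + B + 4C = 5; 3A + B + 8C = 14; 5A + B + 32C = 80.
Subtracting the first from the second: A + 4C = 9.
Subtracting the second from the third: 2A + 24C = 66.
Solving: C = 3, A = -3, then B = -1.
Therefore a_{21} = -63 + (-1) + 3·2097152 = 6291392.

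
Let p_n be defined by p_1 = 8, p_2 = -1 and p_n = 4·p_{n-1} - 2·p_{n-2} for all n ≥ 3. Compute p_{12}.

Step forward from the initial values:
p_3 = -20  p_4 = -78  p_5 = -272  p_6 = -932  p_7 = -3184  p_8 = -10872  p_9 = -37120  p_{10} = -126736  p_{11} = -432704  p_{12} = -1477344.

-1477344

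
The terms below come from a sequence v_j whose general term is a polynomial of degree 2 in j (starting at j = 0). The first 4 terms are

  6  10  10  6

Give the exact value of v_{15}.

-354

1st diffs: 4, 0, -4.
2nd diffs: -4, -4 (constant).
Newton forward-difference form: v_j = 6 + 4·C(j,1) + (-4)·C(j,2).
At j = 15: j = 15, so v_{15} = 6 + 60 - 420 = -354.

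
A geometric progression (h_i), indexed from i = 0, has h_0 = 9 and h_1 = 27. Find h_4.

Common ratio r = 3.
h_i = 9·3^(i-0).
h_4 = 9·3^4 = 729.

729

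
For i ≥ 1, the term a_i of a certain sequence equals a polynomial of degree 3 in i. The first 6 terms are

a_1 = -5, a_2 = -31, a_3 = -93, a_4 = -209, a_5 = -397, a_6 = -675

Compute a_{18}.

-17583

1st diffs: -26, -62, -116, -188, -278.
2nd diffs: -36, -54, -72, -90.
3rd diffs: -18, -18, -18 (constant).
So a_i = -3i^3 - 5i + 3.
Evaluating at i = 18 gives a_{18} = -17583.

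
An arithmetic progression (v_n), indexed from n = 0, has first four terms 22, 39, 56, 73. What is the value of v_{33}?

583

Common difference d = 17.
v_n = 22 + (n - 0)·17.
v_{33} = 22 + 33·17 = 583.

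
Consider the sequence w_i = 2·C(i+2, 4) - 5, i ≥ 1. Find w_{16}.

C(18, 4) = 3060, so w_{16} = 6115.

6115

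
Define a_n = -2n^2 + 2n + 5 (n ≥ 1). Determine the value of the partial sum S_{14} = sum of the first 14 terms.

Over n = 1..14: Σn = 105, Σn² = 1015.
Total = (-2)·1015 + (2)·105 + (5)·14 = -1750.

-1750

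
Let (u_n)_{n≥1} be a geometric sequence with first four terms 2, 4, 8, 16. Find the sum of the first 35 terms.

68719476734

Common ratio r = 2.
u_n = 2·2^(n-1).
S = 2·(2^35 - 1)/(2 - 1) = 2·(34359738368 - 1)/(1) = 68719476734.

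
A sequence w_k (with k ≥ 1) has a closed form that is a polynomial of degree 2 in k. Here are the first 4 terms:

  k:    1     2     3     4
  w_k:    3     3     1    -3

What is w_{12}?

-107

1st diffs: 0, -2, -4.
2nd diffs: -2, -2 (constant).
Newton forward-difference form: w_k = 3 + (-2)·C(k-1,2).
At k = 12: k-1 = 11, so w_{12} = 3 - 110 = -107.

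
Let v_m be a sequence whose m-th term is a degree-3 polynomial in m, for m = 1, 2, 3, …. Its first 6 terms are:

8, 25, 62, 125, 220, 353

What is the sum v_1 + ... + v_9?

1st diffs: 17, 37, 63, 95, 133.
2nd diffs: 20, 26, 32, 38.
3rd diffs: 6, 6, 6 (constant).
So v_m = m^3 + 4m^2 - 2m + 5.
Continuing: 530, 757, 1040.
Summing m = 1..9 (9 terms) gives 3120.

3120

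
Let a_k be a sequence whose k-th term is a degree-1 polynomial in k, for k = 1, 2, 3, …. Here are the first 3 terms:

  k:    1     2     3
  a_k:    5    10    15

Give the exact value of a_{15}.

75

1st diffs: 5, 5 (constant).
So a_k = 5k.
Evaluating at k = 15 gives a_{15} = 75.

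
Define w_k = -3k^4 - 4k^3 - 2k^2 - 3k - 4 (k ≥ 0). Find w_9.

-22792

w_9 = -3·9^4 - 4·9^3 - 2·9^2 - 3·9 - 4 = -22792.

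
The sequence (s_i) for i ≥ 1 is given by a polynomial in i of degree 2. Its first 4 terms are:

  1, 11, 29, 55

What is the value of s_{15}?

1st diffs: 10, 18, 26.
2nd diffs: 8, 8 (constant).
Newton forward-difference form: s_i = 1 + 10·C(i-1,1) + 8·C(i-1,2).
At i = 15: i-1 = 14, so s_{15} = 1 + 140 + 728 = 869.

869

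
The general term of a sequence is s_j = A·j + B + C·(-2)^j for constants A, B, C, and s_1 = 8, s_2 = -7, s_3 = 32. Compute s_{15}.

98348

Plug in j = 1, 2, 3: A + B - 2C = 8; 2A + B + 4C = -7; 3A + B - 8C = 32.
Subtracting the first from the second: A + 6C = -15.
Subtracting the second from the third: A - 12C = 39.
Solving: C = -3, A = 3, then B = -1.
Therefore s_{15} = 45 + (-1) + (-3)·(-32768) = 98348.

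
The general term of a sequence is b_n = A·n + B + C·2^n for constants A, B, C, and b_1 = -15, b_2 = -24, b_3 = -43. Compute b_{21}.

-10485745

Plug in n = 1, 2, 3: A + B + 2C = -15; 2A + B + 4C = -24; 3A + B + 8C = -43.
Subtracting the first from the second: A + 2C = -9.
Subtracting the second from the third: A + 4C = -19.
Solving: C = -5, A = 1, then B = -6.
Hence b_{21} = 1·21 + (-6) + (-5)·2097152 = -10485745.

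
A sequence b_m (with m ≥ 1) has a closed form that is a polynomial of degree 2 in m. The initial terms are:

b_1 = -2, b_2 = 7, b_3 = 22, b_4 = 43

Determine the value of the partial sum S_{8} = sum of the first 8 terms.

572

1st diffs: 9, 15, 21.
2nd diffs: 6, 6 (constant).
So b_m = 3m^2 - 5.
Continuing: 70, 103, 142, 187.
Summing m = 1..8 (8 terms) gives 572.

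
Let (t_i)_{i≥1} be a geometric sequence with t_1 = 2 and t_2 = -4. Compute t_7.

128

Common ratio r = -2.
t_i = 2·(-2)^(i-1).
t_7 = 2·(-2)^6 = 128.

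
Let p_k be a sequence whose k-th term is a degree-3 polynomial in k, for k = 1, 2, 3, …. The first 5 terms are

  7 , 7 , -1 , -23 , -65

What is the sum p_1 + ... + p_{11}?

-3223

1st diffs: 0, -8, -22, -42.
2nd diffs: -8, -14, -20.
3rd diffs: -6, -6 (constant).
So p_k = -k^3 + 2k^2 + k + 5.
Continuing: …, -133, -233, -371, -553, …, p_{11} = -1073.
Summing k = 1..11 (11 terms) gives -3223.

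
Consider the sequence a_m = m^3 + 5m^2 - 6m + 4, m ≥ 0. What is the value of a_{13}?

a_{13} = 1·13^3 + 5·13^2 - 6·13 + 4 = 2968.

2968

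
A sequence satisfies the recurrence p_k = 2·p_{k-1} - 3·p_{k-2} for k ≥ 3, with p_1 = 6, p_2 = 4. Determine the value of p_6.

Compute successive terms:
p_3 = -10  p_4 = -32  p_5 = -34  p_6 = 28.

28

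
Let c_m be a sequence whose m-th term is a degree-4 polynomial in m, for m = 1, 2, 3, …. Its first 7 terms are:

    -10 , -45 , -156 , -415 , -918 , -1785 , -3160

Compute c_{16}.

1st diffs: -35, -111, -259, -503, -867, -1375.
2nd diffs: -76, -148, -244, -364, -508.
3rd diffs: -72, -96, -120, -144.
4th diffs: -24, -24, -24 (constant).
Newton forward-difference form: c_m = -10 + (-35)·C(m-1,1) + (-76)·C(m-1,2) + (-72)·C(m-1,3) + (-24)·C(m-1,4).
At m = 16: m-1 = 15, so c_{16} = -10 - 525 - 7980 - 32760 - 32760 = -74035.

-74035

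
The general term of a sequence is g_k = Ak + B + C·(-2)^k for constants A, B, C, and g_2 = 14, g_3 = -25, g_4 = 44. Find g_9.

At k = 2, 3, 4: 2A + B + 4C = 14; 3A + B - 8C = -25; 4A + B + 16C = 44.
Subtracting the first from the second: A - 12C = -39.
Subtracting the second from the third: A + 24C = 69.
Solving: C = 3, A = -3, then B = 8.
Therefore g_9 = -27 + 8 + 3·(-512) = -1555.

-1555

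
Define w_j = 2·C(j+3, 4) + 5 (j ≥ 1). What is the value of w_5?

C(8, 4) = 70, so w_5 = 145.

145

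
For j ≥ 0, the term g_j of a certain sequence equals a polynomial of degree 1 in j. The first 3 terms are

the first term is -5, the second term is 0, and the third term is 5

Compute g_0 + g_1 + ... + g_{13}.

1st diffs: 5, 5 (constant).
So g_j = 5j - 5.
Continuing: …, 10, 15, 20, 25, …, g_{13} = 60.
Summing j = 0..13 (14 terms) gives 385.

385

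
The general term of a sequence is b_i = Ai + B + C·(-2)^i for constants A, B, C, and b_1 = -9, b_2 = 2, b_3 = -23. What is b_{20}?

The three given values yield: A + B - 2C = -9; 2A + B + 4C = 2; 3A + B - 8C = -23.
Subtracting the first from the second: A + 6C = 11.
Subtracting the second from the third: A - 12C = -25.
Solving: C = 2, A = -1, then B = -4.
Hence b_{20} = -1·20 + (-4) + 2·1048576 = 2097128.

2097128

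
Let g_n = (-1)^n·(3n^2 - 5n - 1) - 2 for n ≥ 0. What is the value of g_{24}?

1605

(-1)^24 = 1; 3n^2 - 5n - 1 at n=24 is 1607; so g_{24} = 1605.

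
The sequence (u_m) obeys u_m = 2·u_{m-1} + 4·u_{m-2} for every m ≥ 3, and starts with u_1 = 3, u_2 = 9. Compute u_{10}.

110592

Compute successive terms:
u_3 = 30  u_4 = 96  u_5 = 312  u_6 = 1008  u_7 = 3264  u_8 = 10560  u_9 = 34176  u_{10} = 110592.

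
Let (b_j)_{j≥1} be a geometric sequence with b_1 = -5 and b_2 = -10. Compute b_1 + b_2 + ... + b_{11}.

Common ratio r = 2.
b_j = (-5)·2^(j-1).
S = (-5)·(2^11 - 1)/(2 - 1) = (-5)·(2048 - 1)/(1) = -10235.

-10235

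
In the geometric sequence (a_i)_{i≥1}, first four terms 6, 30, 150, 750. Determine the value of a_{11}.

58593750

Common ratio r = 5.
a_i = 6·5^(i-1).
a_{11} = 6·5^10 = 58593750.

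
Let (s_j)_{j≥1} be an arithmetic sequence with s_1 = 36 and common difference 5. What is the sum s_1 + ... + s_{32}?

s_j = 36 + (j - 1)·5.
s_{32} = 191; S = 32·(36 + 191)/2 = 3632.

3632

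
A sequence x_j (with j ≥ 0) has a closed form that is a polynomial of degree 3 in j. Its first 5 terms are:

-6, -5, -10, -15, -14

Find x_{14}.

1646

1st diffs: 1, -5, -5, 1.
2nd diffs: -6, 0, 6.
3rd diffs: 6, 6 (constant).
Newton forward-difference form: x_j = -6 + 1·C(j,1) + (-6)·C(j,2) + 6·C(j,3).
At j = 14: j = 14, so x_{14} = -6 + 14 - 546 + 2184 = 1646.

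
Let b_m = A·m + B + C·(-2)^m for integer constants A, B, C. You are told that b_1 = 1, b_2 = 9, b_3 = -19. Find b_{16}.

Plug in m = 1, 2, 3: A + B - 2C = 1; 2A + B + 4C = 9; 3A + B - 8C = -19.
Subtracting the first from the second: A + 6C = 8.
Subtracting the second from the third: A - 12C = -28.
Solving: C = 2, A = -4, then B = 9.
Therefore b_{16} = -64 + 9 + 2·65536 = 131017.

131017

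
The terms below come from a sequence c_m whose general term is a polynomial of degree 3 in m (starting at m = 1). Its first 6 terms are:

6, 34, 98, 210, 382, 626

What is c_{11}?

3346

1st diffs: 28, 64, 112, 172, 244.
2nd diffs: 36, 48, 60, 72.
3rd diffs: 12, 12, 12 (constant).
Newton forward-difference form: c_m = 6 + 28·C(m-1,1) + 36·C(m-1,2) + 12·C(m-1,3).
At m = 11: m-1 = 10, so c_{11} = 6 + 280 + 1620 + 1440 = 3346.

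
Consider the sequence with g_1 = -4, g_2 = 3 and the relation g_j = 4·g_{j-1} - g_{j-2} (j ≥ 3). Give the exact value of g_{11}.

616128

Compute successive terms:
g_3 = 16, g_4 = 61, g_5 = 228, g_6 = 851, g_7 = 3176, g_8 = 11853, g_9 = 44236, g_{10} = 165091, g_{11} = 616128.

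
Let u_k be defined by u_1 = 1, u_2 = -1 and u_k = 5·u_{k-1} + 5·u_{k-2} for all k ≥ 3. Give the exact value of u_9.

Iterate the recurrence:
u_3 = 0; u_4 = -5; u_5 = -25; u_6 = -150; u_7 = -875; u_8 = -5125; u_9 = -30000.

-30000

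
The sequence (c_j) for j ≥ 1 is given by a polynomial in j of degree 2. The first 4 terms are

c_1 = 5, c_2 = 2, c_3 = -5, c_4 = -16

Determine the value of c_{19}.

1st diffs: -3, -7, -11.
2nd diffs: -4, -4 (constant).
So c_j = -2j^2 + 3j + 4.
Evaluating at j = 19 gives c_{19} = -661.

-661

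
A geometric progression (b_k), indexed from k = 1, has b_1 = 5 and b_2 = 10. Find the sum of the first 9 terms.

Common ratio r = 2.
b_k = 5·2^(k-1).
S = 5·(2^9 - 1)/(2 - 1) = 5·(512 - 1)/(1) = 2555.

2555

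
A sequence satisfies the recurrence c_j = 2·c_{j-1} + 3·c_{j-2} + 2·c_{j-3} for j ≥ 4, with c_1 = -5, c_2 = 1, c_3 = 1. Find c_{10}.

c_4 = -5;  c_5 = -5;  c_6 = -23;  c_7 = -71;  c_8 = -221;  c_9 = -701;  c_{10} = -2207.

-2207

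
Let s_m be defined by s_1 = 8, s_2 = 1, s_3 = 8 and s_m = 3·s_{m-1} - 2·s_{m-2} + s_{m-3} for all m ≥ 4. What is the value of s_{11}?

Iterate the recurrence:
s_4 = 30, s_5 = 75, s_6 = 173, s_7 = 399, s_8 = 926, s_9 = 2153, s_{10} = 5006, s_{11} = 11638.

11638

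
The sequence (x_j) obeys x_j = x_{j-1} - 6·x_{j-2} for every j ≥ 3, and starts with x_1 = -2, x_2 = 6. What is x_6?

Iterate the recurrence:
x_3 = 18  x_4 = -18  x_5 = -126  x_6 = -18.

-18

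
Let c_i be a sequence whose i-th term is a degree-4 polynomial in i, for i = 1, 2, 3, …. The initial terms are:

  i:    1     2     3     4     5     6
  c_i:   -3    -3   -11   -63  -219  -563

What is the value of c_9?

-3923

1st diffs: 0, -8, -52, -156, -344.
2nd diffs: -8, -44, -104, -188.
3rd diffs: -36, -60, -84.
4th diffs: -24, -24 (constant).
Newton forward-difference form: c_i = -3 + (-8)·C(i-1,2) + (-36)·C(i-1,3) + (-24)·C(i-1,4).
At i = 9: i-1 = 8, so c_9 = -3 - 224 - 2016 - 1680 = -3923.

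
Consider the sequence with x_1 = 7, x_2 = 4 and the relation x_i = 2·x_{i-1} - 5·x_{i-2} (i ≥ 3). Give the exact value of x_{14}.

Iterate the recurrence:
x_3 = -27; x_4 = -74; x_5 = -13; …; x_{11} = 6333; x_{12} = 49246; x_{13} = 66827; x_{14} = -112576.

-112576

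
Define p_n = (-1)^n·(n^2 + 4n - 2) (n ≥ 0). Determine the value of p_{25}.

-723

(-1)^25 = -1; n^2 + 4n - 2 at n=25 is 723; so p_{25} = -723.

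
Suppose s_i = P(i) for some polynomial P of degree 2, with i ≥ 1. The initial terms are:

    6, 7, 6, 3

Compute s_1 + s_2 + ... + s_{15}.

1st diffs: 1, -1, -3.
2nd diffs: -2, -2 (constant).
So s_i = -i^2 + 4i + 3.
Continuing: …, -2, -9, -18, -29, …, s_{15} = -162.
Summing i = 1..15 (15 terms) gives -715.

-715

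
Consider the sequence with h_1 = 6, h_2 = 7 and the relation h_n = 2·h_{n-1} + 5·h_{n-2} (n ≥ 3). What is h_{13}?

9094506

Compute successive terms:
h_3 = 44  h_4 = 123  h_5 = 466  …  h_{10} = 221487  h_{11} = 764404  h_{12} = 2636243  h_{13} = 9094506.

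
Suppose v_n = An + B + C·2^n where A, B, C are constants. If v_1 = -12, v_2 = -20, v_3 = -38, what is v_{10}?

-5104

Write the equations: A + B + 2C = -12; 2A + B + 4C = -20; 3A + B + 8C = -38.
Subtracting the first from the second: A + 2C = -8.
Subtracting the second from the third: A + 4C = -18.
Solving: C = -5, A = 2, then B = -4.
Therefore v_{10} = 20 + (-4) + (-5)·1024 = -5104.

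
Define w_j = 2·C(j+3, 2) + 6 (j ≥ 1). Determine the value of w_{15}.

312

C(18, 2) = 153, so w_{15} = 312.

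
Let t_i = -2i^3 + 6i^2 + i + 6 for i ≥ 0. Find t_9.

t_9 = -2·9^3 + 6·9^2 + 1·9 + 6 = -957.

-957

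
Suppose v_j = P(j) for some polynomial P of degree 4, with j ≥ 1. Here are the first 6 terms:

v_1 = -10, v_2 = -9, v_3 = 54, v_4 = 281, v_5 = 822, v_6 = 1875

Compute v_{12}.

36081

1st diffs: 1, 63, 227, 541, 1053.
2nd diffs: 62, 164, 314, 512.
3rd diffs: 102, 150, 198.
4th diffs: 48, 48 (constant).
Newton forward-difference form: v_j = -10 + 1·C(j-1,1) + 62·C(j-1,2) + 102·C(j-1,3) + 48·C(j-1,4).
At j = 12: j-1 = 11, so v_{12} = -10 + 11 + 3410 + 16830 + 15840 = 36081.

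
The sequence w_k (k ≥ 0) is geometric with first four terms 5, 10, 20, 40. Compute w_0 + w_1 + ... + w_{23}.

Common ratio r = 2.
w_k = 5·2^(k-0).
S = 5·(2^24 - 1)/(2 - 1) = 5·(16777216 - 1)/(1) = 83886075.

83886075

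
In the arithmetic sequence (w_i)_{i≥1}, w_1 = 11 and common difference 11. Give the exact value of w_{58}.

w_i = 11 + (i - 1)·11.
w_{58} = 11 + 57·11 = 638.

638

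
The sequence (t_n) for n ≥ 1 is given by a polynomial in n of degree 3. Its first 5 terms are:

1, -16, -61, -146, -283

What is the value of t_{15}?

1st diffs: -17, -45, -85, -137.
2nd diffs: -28, -40, -52.
3rd diffs: -12, -12 (constant).
Newton forward-difference form: t_n = 1 + (-17)·C(n-1,1) + (-28)·C(n-1,2) + (-12)·C(n-1,3).
At n = 15: n-1 = 14, so t_{15} = 1 - 238 - 2548 - 4368 = -7153.

-7153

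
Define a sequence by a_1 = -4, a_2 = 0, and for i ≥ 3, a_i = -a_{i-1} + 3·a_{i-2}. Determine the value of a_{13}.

Iterate the recurrence:
a_3 = -12  a_4 = 12  a_5 = -48  …  a_{10} = 2604  a_{11} = -6096  a_{12} = 13908  a_{13} = -32196.

-32196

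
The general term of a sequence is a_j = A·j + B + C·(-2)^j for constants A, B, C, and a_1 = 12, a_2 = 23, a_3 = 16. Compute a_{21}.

Plug in j = 1, 2, 3: A + B - 2C = 12; 2A + B + 4C = 23; 3A + B - 8C = 16.
Subtracting the first from the second: A + 6C = 11.
Subtracting the second from the third: A - 12C = -7.
Solving: C = 1, A = 5, then B = 9.
Hence a_{21} = 5·21 + 9 + 1·(-2097152) = -2097038.

-2097038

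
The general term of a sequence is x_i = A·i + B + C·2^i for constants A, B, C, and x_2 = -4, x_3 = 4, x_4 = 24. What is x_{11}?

6092

The three given values yield: 2A + B + 4C = -4; 3A + B + 8C = 4; 4A + B + 16C = 24.
Subtracting the first from the second: A + 4C = 8.
Subtracting the second from the third: A + 8C = 20.
Solving: C = 3, A = -4, then B = -8.
Therefore x_{11} = -44 + (-8) + 3·2048 = 6092.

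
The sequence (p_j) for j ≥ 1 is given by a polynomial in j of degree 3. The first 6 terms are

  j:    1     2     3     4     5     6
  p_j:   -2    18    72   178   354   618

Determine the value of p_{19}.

20248

1st diffs: 20, 54, 106, 176, 264.
2nd diffs: 34, 52, 70, 88.
3rd diffs: 18, 18, 18 (constant).
So p_j = 3j^3 - j^2 + 2j - 6.
Evaluating at j = 19 gives p_{19} = 20248.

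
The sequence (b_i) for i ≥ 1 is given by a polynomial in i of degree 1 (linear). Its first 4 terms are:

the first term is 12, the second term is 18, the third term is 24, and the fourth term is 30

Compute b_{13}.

1st diffs: 6, 6, 6 (constant).
So b_i = 6i + 6.
Evaluating at i = 13 gives b_{13} = 84.

84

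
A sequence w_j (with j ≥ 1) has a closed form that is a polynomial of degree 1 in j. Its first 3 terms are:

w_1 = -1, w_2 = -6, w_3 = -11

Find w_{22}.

1st diffs: -5, -5 (constant).
So w_j = -5j + 4.
Evaluating at j = 22 gives w_{22} = -106.

-106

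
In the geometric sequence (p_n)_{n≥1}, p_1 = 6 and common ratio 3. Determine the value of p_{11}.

p_n = 6·3^(n-1).
p_{11} = 6·3^10 = 354294.

354294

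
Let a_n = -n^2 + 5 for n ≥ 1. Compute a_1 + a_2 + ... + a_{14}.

-945

Over n = 1..14: Σn = 105, Σn² = 1015.
Total = (-1)·1015 + (5)·14 = -945.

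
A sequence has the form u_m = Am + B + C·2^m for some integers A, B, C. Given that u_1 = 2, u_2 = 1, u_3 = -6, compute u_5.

-68

The three given values yield: A + B + 2C = 2; 2A + B + 4C = 1; 3A + B + 8C = -6.
Subtracting the first from the second: A + 2C = -1.
Subtracting the second from the third: A + 4C = -7.
Solving: C = -3, A = 5, then B = 3.
Therefore u_5 = 25 + 3 + (-3)·32 = -68.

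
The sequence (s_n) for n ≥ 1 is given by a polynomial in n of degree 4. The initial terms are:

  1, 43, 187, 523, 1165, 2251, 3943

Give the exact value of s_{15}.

1st diffs: 42, 144, 336, 642, 1086, 1692.
2nd diffs: 102, 192, 306, 444, 606.
3rd diffs: 90, 114, 138, 162.
4th diffs: 24, 24, 24 (constant).
So s_n = n^4 + 5n^3 - 4n^2 + 4n - 5.
Evaluating at n = 15 gives s_{15} = 66655.

66655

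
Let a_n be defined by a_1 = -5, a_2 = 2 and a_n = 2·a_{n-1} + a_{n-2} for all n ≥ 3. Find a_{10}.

Step forward from the initial values:
a_3 = -1; a_4 = 0; a_5 = -1; a_6 = -2; a_7 = -5; a_8 = -12; a_9 = -29; a_{10} = -70.

-70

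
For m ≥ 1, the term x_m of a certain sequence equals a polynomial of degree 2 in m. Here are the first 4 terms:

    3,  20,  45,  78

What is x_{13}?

735

1st diffs: 17, 25, 33.
2nd diffs: 8, 8 (constant).
Newton forward-difference form: x_m = 3 + 17·C(m-1,1) + 8·C(m-1,2).
At m = 13: m-1 = 12, so x_{13} = 3 + 204 + 528 = 735.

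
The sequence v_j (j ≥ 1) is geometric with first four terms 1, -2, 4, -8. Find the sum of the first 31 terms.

715827883

Common ratio r = -2.
v_j = 1·(-2)^(j-1).
S = 1·((-2)^31 - 1)/(-2 - 1) = 1·(-2147483648 - 1)/(-3) = 715827883.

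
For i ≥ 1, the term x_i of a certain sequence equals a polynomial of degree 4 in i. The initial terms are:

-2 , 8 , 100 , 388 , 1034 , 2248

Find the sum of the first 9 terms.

1st diffs: 10, 92, 288, 646, 1214.
2nd diffs: 82, 196, 358, 568.
3rd diffs: 114, 162, 210.
4th diffs: 48, 48 (constant).
Newton forward-difference form: x_i = -2 + 10·C(i-1,1) + 82·C(i-1,2) + 114·C(i-1,3) + 48·C(i-1,4).
Continuing: 4288, 7460, 12118.
Summing i = 1..9 (9 terms) gives 27642.

27642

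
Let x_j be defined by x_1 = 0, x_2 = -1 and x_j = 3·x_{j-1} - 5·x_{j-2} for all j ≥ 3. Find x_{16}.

Compute successive terms:
x_3 = -3;  x_4 = -4;  x_5 = 3;  …;  x_{13} = 5328;  x_{14} = 20879;  x_{15} = 35997;  x_{16} = 3596.

3596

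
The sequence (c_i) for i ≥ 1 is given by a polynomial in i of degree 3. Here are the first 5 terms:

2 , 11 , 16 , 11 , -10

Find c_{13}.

1st diffs: 9, 5, -5, -21.
2nd diffs: -4, -10, -16.
3rd diffs: -6, -6 (constant).
So c_i = -i^3 + 4i^2 + 4i - 5.
Evaluating at i = 13 gives c_{13} = -1474.

-1474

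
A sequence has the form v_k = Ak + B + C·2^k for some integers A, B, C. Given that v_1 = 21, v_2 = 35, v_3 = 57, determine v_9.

2109

The three given values yield: A + B + 2C = 21; 2A + B + 4C = 35; 3A + B + 8C = 57.
Subtracting the first from the second: A + 2C = 14.
Subtracting the second from the third: A + 4C = 22.
Solving: C = 4, A = 6, then B = 7.
Hence v_9 = 6·9 + 7 + 4·512 = 2109.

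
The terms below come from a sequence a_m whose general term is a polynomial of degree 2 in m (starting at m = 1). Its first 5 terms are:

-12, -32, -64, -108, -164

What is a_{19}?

-2208

1st diffs: -20, -32, -44, -56.
2nd diffs: -12, -12, -12 (constant).
Newton forward-difference form: a_m = -12 + (-20)·C(m-1,1) + (-12)·C(m-1,2).
At m = 19: m-1 = 18, so a_{19} = -12 - 360 - 1836 = -2208.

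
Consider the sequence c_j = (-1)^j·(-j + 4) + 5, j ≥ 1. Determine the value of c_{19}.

(-1)^19 = -1; -j + 4 at j=19 is -15; so c_{19} = 20.

20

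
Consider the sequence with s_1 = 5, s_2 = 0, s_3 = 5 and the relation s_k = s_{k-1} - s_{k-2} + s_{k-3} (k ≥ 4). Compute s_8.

10

Compute successive terms:
s_4 = 10  s_5 = 5  s_6 = 0  s_7 = 5  s_8 = 10.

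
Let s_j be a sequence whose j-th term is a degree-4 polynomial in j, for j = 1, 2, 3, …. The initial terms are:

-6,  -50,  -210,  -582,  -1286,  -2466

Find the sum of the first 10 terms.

1st diffs: -44, -160, -372, -704, -1180.
2nd diffs: -116, -212, -332, -476.
3rd diffs: -96, -120, -144.
4th diffs: -24, -24 (constant).
So s_j = -j^4 - 6j^3 + 3j^2 + 4j - 6.
Continuing: -4290, -6950, -10662, -15666.
Summing j = 1..10 (10 terms) gives -42168.

-42168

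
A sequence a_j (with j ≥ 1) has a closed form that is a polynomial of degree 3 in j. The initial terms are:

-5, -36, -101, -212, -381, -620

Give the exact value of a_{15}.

1st diffs: -31, -65, -111, -169, -239.
2nd diffs: -34, -46, -58, -70.
3rd diffs: -12, -12, -12 (constant).
Newton forward-difference form: a_j = -5 + (-31)·C(j-1,1) + (-34)·C(j-1,2) + (-12)·C(j-1,3).
At j = 15: j-1 = 14, so a_{15} = -5 - 434 - 3094 - 4368 = -7901.

-7901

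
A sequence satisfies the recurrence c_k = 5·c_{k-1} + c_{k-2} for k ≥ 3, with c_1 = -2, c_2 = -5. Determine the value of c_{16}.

-53796120700

Step forward from the initial values:
c_3 = -27;  c_4 = -140;  c_5 = -727;  …;  c_{13} = -384238402;  c_{14} = -1995189565;  c_{15} = -10360186227;  c_{16} = -53796120700.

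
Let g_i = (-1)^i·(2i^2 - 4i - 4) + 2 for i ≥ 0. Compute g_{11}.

-192

(-1)^11 = -1; 2i^2 - 4i - 4 at i=11 is 194; so g_{11} = -192.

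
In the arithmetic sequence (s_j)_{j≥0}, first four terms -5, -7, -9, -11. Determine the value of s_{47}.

Common difference d = -2.
s_j = -5 + (j - 0)·(-2).
s_{47} = -5 + 47·(-2) = -99.

-99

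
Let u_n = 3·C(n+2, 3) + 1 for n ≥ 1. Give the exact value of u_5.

106

C(7, 3) = 35, so u_5 = 106.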